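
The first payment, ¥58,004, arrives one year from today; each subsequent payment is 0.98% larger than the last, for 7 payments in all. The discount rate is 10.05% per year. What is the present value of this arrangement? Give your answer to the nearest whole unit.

Periodic rate r = 0.1005 per year.
Growing ordinary annuity: PV = PMT₁ × [1 − ((1+g)/(1+r))^n] / (r − g) = 58,004 × [1 − ((1+0.0098)/(1+r))^7] / (r − 0.0098) = ¥289,273.

¥289,273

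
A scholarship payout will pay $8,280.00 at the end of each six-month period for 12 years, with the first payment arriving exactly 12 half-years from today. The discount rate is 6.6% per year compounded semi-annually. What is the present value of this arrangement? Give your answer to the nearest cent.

$95,016.06

Ordinary annuity of 24 payments, first payment at period 12.
Periodic rate r = 0.066/2 per half-year; n is counted in half-years.
The ordinary-annuity PV formula values the stream one period before the first payment (period 11); discount that back 11 periods:
PV₀ = 8,280 × [1 − (1+r)^−24] / r × (1+r)^−11 = $95,016.06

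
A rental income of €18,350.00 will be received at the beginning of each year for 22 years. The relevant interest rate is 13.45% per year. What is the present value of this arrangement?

This is an annuity due: 22 payments of €18,350.00 at the beginning of each year.
Periodic rate r = 0.1345 per year.
PV = PMT × [(1 − (1+r)^−n)/r] × (1+r) = 18,350 × [1 − (1+r)^−22] / r × (1+r) = €145,142.51

€145,142.51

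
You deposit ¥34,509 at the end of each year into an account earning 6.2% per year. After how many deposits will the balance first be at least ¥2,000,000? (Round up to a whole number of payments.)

26 payments

Periodic rate r = 0.062 per year.
Ordinary annuity FV: 2,000,000 = 34,509 × [((1+r)^n − 1)/r].
(1+r)^n = 1 + 2,000,000 × r / 34,509, so n = ln(1 + 2,000,000·r/34,509) / ln(1+r) = 25.34.
Round up to a whole number of payments: n = 26.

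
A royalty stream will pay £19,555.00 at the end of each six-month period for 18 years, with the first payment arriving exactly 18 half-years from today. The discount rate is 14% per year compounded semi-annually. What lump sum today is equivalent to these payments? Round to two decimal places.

Ordinary annuity of 36 payments, first payment at period 18.
Periodic rate r = 0.14/2 per half-year; n is counted in half-years.
The ordinary-annuity PV formula values the stream one period before the first payment (period 17); discount that back 17 periods:
PV₀ = 19,555 × [1 − (1+r)^−36] / r × (1+r)^−17 = £80,695.92

£80,695.92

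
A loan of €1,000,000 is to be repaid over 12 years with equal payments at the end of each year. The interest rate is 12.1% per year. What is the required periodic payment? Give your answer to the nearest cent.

Level ordinary annuity; solve PV = PMT × [(1 − (1+r)^−n)/r] for PMT.
Periodic rate r = 0.121 per year.
With n = 12: PMT = 1,000,000 / ([(1 − (1+r)^−n)/r]) = €162,185.54

€162,185.54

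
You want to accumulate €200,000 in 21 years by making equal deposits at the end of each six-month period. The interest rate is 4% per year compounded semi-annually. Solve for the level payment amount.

Level ordinary annuity; solve FV = PMT × [((1+r)^n − 1)/r] for PMT.
Periodic rate r = 0.04/2 per half-year; n is counted in half-years.
With n = 42: PMT = 200,000 / ([((1+r)^n − 1)/r]) = €3,083.46

€3,083.46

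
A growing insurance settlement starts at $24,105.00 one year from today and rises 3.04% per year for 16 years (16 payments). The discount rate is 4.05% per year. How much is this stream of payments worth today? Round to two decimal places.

$344,867.47

Periodic rate r = 0.0405 per year.
Growing ordinary annuity: PV = PMT₁ × [1 − ((1+g)/(1+r))^n] / (r − g) = 24,105 × [1 − ((1+0.0304)/(1+r))^16] / (r − 0.0304) = $344,867.47.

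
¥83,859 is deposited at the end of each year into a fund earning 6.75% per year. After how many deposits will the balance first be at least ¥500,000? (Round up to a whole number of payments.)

6 payments

Periodic rate r = 0.0675 per year.
Ordinary annuity FV: 500,000 = 83,859 × [((1+r)^n − 1)/r].
(1+r)^n = 1 + 500,000 × r / 83,859, so n = ln(1 + 500,000·r/83,859) / ln(1+r) = 5.18.
Round up to a whole number of payments: n = 6.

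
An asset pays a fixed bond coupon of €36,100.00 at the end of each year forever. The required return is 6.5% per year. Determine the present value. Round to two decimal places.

€555,384.62

Periodic rate r = 0.065 per year.
Level perpetuity: PV = PMT / r = 36,100 / (0.065) = €555,384.62.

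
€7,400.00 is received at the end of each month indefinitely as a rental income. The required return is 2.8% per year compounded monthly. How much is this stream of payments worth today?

€3,171,428.57

Periodic rate r = 0.028/12 per month.
Level perpetuity: PV = PMT / r = 7,400 / (0.028/12) = €3,171,428.57.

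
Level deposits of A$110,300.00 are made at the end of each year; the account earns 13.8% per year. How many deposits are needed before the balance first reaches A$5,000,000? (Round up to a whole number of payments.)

Periodic rate r = 0.138 per year.
Ordinary annuity FV: 5,000,000 = 110,300 × [((1+r)^n − 1)/r].
(1+r)^n = 1 + 5,000,000 × r / 110,300, so n = ln(1 + 5,000,000·r/110,300) / ln(1+r) = 15.33.
Round up to a whole number of payments: n = 16.

16 payments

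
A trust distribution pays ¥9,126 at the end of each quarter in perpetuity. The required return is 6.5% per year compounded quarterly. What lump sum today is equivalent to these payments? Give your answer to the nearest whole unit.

¥561,600

Periodic rate r = 0.065/4 per quarter.
Level perpetuity: PV = PMT / r = 9,126 / (0.065/4) = ¥561,600.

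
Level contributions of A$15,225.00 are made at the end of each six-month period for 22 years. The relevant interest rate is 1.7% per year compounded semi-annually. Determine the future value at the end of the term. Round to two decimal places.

A$808,253.30

This is an ordinary annuity: 44 deposits of A$15,225.00 at the end of each six-month period.
Periodic rate r = 0.017/2 per half-year; n is counted in half-years.
FV = PMT × [((1+r)^n − 1)/r] = 15,225 × [(1+r)^44 − 1] / r = A$808,253.30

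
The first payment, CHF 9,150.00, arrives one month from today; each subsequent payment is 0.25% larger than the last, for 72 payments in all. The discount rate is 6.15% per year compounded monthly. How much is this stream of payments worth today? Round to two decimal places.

CHF 598,215.37

Periodic rate r = 0.0615/12 per month; n is counted in months.
Growing ordinary annuity: PV = PMT₁ × [1 − ((1+g)/(1+r))^n] / (r − g) = 9,150 × [1 − ((1+0.0025)/(1+r))^72] / (r − 0.0025) = CHF 598,215.37.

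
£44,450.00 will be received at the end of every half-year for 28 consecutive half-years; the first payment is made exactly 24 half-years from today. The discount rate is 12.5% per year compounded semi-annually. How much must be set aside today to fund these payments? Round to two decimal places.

£144,069.59

Ordinary annuity of 28 payments, first payment at period 24.
Periodic rate r = 0.125/2 per half-year; n is counted in half-years.
The ordinary-annuity PV formula values the stream one period before the first payment (period 23); discount that back 23 periods:
PV₀ = 44,450 × [1 − (1+r)^−28] / r × (1+r)^−23 = £144,069.59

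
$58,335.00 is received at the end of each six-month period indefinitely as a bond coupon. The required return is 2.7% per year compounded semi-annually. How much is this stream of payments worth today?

$4,321,111.11

Periodic rate r = 0.027/2 per half-year.
Level perpetuity: PV = PMT / r = 58,335 / (0.027/2) = $4,321,111.11.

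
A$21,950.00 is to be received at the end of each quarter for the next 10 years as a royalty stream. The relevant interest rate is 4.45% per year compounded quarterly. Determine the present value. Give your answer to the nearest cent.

A$705,555.30

This is an ordinary annuity: 40 payments of A$21,950.00 at the end of each quarter.
Periodic rate r = 0.0445/4 per quarter; n is counted in quarters.
PV = PMT × [(1 − (1+r)^−n)/r] = 21,950 × [1 − (1+r)^−40] / r = A$705,555.30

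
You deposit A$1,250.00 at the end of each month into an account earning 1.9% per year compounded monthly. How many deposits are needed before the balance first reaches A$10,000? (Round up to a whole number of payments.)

Periodic rate r = 0.019/12 per month; n is counted in months.
Ordinary annuity FV: 10,000 = 1,250 × [((1+r)^n − 1)/r].
(1+r)^n = 1 + 10,000 × r / 1,250, so n = ln(1 + 10,000·r/1,250) / ln(1+r) = 7.96.
Round up to a whole number of payments: n = 8.

8 payments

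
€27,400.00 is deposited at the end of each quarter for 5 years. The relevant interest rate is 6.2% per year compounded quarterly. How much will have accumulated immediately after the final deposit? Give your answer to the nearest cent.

€636,717.30

This is an ordinary annuity: 20 deposits of €27,400.00 at the end of each quarter.
Periodic rate r = 0.062/4 per quarter; n is counted in quarters.
FV = PMT × [((1+r)^n − 1)/r] = 27,400 × [(1+r)^20 − 1] / r = €636,717.30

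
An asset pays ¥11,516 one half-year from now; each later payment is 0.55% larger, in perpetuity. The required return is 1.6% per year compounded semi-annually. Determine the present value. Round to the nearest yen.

Periodic rate r = 0.016/2 per half-year.
Growing perpetuity (Gordon): PV = PMT₁ / (r − g) = 11,516 / (r − 0.0055) = ¥4,606,400.

¥4,606,400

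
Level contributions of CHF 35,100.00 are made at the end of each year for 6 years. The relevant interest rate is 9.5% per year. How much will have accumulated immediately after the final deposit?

This is an ordinary annuity: 6 deposits of CHF 35,100.00 at the end of each year.
Periodic rate r = 0.095 per year.
FV = PMT × [((1+r)^n − 1)/r] = 35,100 × [(1+r)^6 − 1] / r = CHF 267,421.88

CHF 267,421.88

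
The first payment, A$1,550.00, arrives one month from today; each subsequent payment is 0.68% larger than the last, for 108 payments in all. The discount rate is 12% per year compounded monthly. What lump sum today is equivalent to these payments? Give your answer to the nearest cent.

A$140,548.22

Periodic rate r = 0.12/12 per month; n is counted in months.
Growing ordinary annuity: PV = PMT₁ × [1 − ((1+g)/(1+r))^n] / (r − g) = 1,550 × [1 − ((1+0.0068)/(1+r))^108] / (r − 0.0068) = A$140,548.22.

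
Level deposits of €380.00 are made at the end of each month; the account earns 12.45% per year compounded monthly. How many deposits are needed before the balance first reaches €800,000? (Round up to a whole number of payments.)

Periodic rate r = 0.1245/12 per month; n is counted in months.
Ordinary annuity FV: 800,000 = 380 × [((1+r)^n − 1)/r].
(1+r)^n = 1 + 800,000 × r / 380, so n = ln(1 + 800,000·r/380) / ln(1+r) = 303.11.
Round up to a whole number of payments: n = 304.

304 payments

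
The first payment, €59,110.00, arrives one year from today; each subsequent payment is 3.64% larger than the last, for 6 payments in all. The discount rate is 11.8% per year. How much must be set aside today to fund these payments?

Periodic rate r = 0.118 per year.
Growing ordinary annuity: PV = PMT₁ × [1 − ((1+g)/(1+r))^n] / (r − g) = 59,110 × [1 − ((1+0.0364)/(1+r))^6] / (r − 0.0364) = €264,676.77.

€264,676.77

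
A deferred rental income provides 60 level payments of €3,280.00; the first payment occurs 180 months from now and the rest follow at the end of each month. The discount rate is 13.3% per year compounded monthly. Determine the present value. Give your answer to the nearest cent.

Ordinary annuity of 60 payments, first payment at period 180.
Periodic rate r = 0.133/12 per month; n is counted in months.
The ordinary-annuity PV formula values the stream one period before the first payment (period 179); discount that back 179 periods:
PV₀ = 3,280 × [1 − (1+r)^−60] / r × (1+r)^−179 = €19,908.68

€19,908.68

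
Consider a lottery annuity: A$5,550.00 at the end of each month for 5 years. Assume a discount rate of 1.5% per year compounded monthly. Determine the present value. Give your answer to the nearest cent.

This is an ordinary annuity: 60 payments of A$5,550.00 at the end of each month.
Periodic rate r = 0.015/12 per month; n is counted in months.
PV = PMT × [(1 − (1+r)^−n)/r] = 5,550 × [1 − (1+r)^−60] / r = A$320,625.99

A$320,625.99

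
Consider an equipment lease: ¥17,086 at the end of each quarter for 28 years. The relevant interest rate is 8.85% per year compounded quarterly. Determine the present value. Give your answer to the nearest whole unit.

This is an ordinary annuity: 112 payments of ¥17,086 at the end of each quarter.
Periodic rate r = 0.0885/4 per quarter; n is counted in quarters.
PV = PMT × [(1 − (1+r)^−n)/r] = 17,086 × [1 − (1+r)^−112] / r = ¥705,674

¥705,674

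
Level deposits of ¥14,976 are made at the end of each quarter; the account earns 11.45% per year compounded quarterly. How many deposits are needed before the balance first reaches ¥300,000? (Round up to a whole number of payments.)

Periodic rate r = 0.1145/4 per quarter; n is counted in quarters.
Ordinary annuity FV: 300,000 = 14,976 × [((1+r)^n − 1)/r].
(1+r)^n = 1 + 300,000 × r / 14,976, so n = ln(1 + 300,000·r/14,976) / ln(1+r) = 16.06.
Round up to a whole number of payments: n = 17.

17 payments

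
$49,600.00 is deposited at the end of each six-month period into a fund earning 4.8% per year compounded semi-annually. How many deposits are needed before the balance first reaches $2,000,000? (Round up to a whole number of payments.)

Periodic rate r = 0.048/2 per half-year; n is counted in half-years.
Ordinary annuity FV: 2,000,000 = 49,600 × [((1+r)^n − 1)/r].
(1+r)^n = 1 + 2,000,000 × r / 49,600, so n = ln(1 + 2,000,000·r/49,600) / ln(1+r) = 28.54.
Round up to a whole number of payments: n = 29.

29 payments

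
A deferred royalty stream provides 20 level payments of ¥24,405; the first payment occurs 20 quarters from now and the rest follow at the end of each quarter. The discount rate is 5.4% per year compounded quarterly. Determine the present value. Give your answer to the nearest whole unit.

¥329,614

Ordinary annuity of 20 payments, first payment at period 20.
Periodic rate r = 0.054/4 per quarter; n is counted in quarters.
The ordinary-annuity PV formula values the stream one period before the first payment (period 19); discount that back 19 periods:
PV₀ = 24,405 × [1 − (1+r)^−20] / r × (1+r)^−19 = ¥329,614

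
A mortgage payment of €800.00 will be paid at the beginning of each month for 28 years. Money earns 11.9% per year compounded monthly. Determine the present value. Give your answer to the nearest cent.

€78,513.79

This is an annuity due: 336 payments of €800.00 at the beginning of each month.
Periodic rate r = 0.119/12 per month; n is counted in months.
PV = PMT × [(1 − (1+r)^−n)/r] × (1+r) = 800 × [1 − (1+r)^−336] / r × (1+r) = €78,513.79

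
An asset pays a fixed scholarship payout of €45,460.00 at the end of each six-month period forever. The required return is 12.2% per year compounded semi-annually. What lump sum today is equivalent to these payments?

€745,245.90

Periodic rate r = 0.122/2 per half-year.
Level perpetuity: PV = PMT / r = 45,460 / (0.122/2) = €745,245.90.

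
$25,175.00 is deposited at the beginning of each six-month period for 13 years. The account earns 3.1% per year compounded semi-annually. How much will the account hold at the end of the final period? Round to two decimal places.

This is an annuity due: 26 deposits of $25,175.00 at the beginning of each six-month period.
Periodic rate r = 0.031/2 per half-year; n is counted in half-years.
FV = PMT × [((1+r)^n − 1)/r] × (1+r) = 25,175 × [(1+r)^26 − 1] / r × (1+r) = $810,975.43

$810,975.43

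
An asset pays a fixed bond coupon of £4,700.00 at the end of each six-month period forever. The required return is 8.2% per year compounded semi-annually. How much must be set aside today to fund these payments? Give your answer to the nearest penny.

£114,634.15

Periodic rate r = 0.082/2 per half-year.
Level perpetuity: PV = PMT / r = 4,700 / (0.082/2) = £114,634.15.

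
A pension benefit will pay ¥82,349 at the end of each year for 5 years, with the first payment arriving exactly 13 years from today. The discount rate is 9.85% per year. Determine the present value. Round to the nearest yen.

¥101,497

Ordinary annuity of 5 payments, first payment at period 13.
Periodic rate r = 0.0985 per year.
The ordinary-annuity PV formula values the stream one period before the first payment (period 12); discount that back 12 periods:
PV₀ = 82,349 × [1 − (1+r)^−5] / r × (1+r)^−12 = ¥101,497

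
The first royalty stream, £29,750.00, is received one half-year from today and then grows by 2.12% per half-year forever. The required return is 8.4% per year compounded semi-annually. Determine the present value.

Periodic rate r = 0.084/2 per half-year.
Growing perpetuity (Gordon): PV = PMT₁ / (r − g) = 29,750 / (r − 0.0212) = £1,430,288.46.

£1,430,288.46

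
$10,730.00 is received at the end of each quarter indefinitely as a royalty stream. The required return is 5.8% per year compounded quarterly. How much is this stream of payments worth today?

Periodic rate r = 0.058/4 per quarter.
Level perpetuity: PV = PMT / r = 10,730 / (0.058/4) = $740,000.00.

$740,000.00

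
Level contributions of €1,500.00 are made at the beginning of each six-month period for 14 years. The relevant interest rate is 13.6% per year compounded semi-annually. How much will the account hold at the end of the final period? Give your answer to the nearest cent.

€125,085.62

This is an annuity due: 28 deposits of €1,500.00 at the beginning of each six-month period.
Periodic rate r = 0.136/2 per half-year; n is counted in half-years.
FV = PMT × [((1+r)^n − 1)/r] × (1+r) = 1,500 × [(1+r)^28 − 1] / r × (1+r) = €125,085.62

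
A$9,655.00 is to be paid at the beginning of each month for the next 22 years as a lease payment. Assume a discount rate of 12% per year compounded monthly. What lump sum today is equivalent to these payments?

This is an annuity due: 264 payments of A$9,655.00 at the beginning of each month.
Periodic rate r = 0.12/12 per month; n is counted in months.
PV = PMT × [(1 − (1+r)^−n)/r] × (1+r) = 9,655 × [1 − (1+r)^−264] / r × (1+r) = A$904,648.21

A$904,648.21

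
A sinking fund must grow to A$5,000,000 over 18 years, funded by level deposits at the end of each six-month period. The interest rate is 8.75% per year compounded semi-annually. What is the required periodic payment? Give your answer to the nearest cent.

A$59,577.54

Level ordinary annuity; solve FV = PMT × [((1+r)^n − 1)/r] for PMT.
Periodic rate r = 0.0875/2 per half-year; n is counted in half-years.
With n = 36: PMT = 5,000,000 / ([((1+r)^n − 1)/r]) = A$59,577.54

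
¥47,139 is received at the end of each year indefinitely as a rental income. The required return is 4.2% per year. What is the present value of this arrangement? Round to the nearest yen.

Periodic rate r = 0.042 per year.
Level perpetuity: PV = PMT / r = 47,139 / (0.042) = ¥1,122,357.

¥1,122,357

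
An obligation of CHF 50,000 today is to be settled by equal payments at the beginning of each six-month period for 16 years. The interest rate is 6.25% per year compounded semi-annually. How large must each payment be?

CHF 2,418.65

Level annuity due; solve PV = PMT × [(1 − (1+r)^−n)/r] × (1+r) for PMT.
Periodic rate r = 0.0625/2 per half-year; n is counted in half-years.
With n = 32: PMT = 50,000 / ([(1 − (1+r)^−n)/r] × (1+r)) = CHF 2,418.65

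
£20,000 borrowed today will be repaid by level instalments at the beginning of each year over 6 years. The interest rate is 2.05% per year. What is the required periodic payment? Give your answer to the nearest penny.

Level annuity due; solve PV = PMT × [(1 − (1+r)^−n)/r] × (1+r) for PMT.
Periodic rate r = 0.0205 per year.
With n = 6: PMT = 20,000 / ([(1 − (1+r)^−n)/r] × (1+r)) = £3,504.70

£3,504.70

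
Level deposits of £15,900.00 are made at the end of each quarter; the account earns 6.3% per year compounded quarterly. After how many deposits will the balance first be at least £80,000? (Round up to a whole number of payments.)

5 payments

Periodic rate r = 0.063/4 per quarter; n is counted in quarters.
Ordinary annuity FV: 80,000 = 15,900 × [((1+r)^n − 1)/r].
(1+r)^n = 1 + 80,000 × r / 15,900, so n = ln(1 + 80,000·r/15,900) / ln(1+r) = 4.88.
Round up to a whole number of payments: n = 5.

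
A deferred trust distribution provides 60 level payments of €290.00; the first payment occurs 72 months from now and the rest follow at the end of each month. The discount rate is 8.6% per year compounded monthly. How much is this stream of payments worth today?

Ordinary annuity of 60 payments, first payment at period 72.
Periodic rate r = 0.086/12 per month; n is counted in months.
The ordinary-annuity PV formula values the stream one period before the first payment (period 71); discount that back 71 periods:
PV₀ = 290 × [1 − (1+r)^−60] / r × (1+r)^−71 = €8,493.35

€8,493.35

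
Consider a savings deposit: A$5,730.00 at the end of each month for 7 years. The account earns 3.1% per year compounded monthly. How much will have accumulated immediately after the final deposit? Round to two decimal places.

A$536,763.92

This is an ordinary annuity: 84 deposits of A$5,730.00 at the end of each month.
Periodic rate r = 0.031/12 per month; n is counted in months.
FV = PMT × [((1+r)^n − 1)/r] = 5,730 × [(1+r)^84 − 1] / r = A$536,763.92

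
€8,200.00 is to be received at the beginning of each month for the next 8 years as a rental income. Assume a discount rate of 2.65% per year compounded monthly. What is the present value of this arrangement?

€710,216.46

This is an annuity due: 96 payments of €8,200.00 at the beginning of each month.
Periodic rate r = 0.0265/12 per month; n is counted in months.
PV = PMT × [(1 − (1+r)^−n)/r] × (1+r) = 8,200 × [1 − (1+r)^−96] / r × (1+r) = €710,216.46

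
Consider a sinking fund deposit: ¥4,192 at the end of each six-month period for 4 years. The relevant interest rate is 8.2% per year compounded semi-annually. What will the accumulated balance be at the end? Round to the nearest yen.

¥38,764

This is an ordinary annuity: 8 deposits of ¥4,192 at the end of each six-month period.
Periodic rate r = 0.082/2 per half-year; n is counted in half-years.
FV = PMT × [((1+r)^n − 1)/r] = 4,192 × [(1+r)^8 − 1] / r = ¥38,764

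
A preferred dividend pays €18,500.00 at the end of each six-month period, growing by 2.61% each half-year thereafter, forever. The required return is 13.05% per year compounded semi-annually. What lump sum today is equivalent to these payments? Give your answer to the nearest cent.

€472,541.51

Periodic rate r = 0.1305/2 per half-year.
Growing perpetuity (Gordon): PV = PMT₁ / (r − g) = 18,500 / (r − 0.0261) = €472,541.51.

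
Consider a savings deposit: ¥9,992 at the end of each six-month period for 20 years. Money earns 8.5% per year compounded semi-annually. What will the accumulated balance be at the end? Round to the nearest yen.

This is an ordinary annuity: 40 deposits of ¥9,992 at the end of each six-month period.
Periodic rate r = 0.085/2 per half-year; n is counted in half-years.
FV = PMT × [((1+r)^n − 1)/r] = 9,992 × [(1+r)^40 − 1] / r = ¥1,007,422

¥1,007,422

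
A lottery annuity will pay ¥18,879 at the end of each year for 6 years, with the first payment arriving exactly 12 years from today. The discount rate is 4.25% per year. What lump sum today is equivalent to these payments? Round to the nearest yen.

¥62,105

Ordinary annuity of 6 payments, first payment at period 12.
Periodic rate r = 0.0425 per year.
The ordinary-annuity PV formula values the stream one period before the first payment (period 11); discount that back 11 periods:
PV₀ = 18,879 × [1 − (1+r)^−6] / r × (1+r)^−11 = ¥62,105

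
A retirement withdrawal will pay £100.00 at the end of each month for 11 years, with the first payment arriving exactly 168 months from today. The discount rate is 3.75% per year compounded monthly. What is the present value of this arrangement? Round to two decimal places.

£6,415.55

Ordinary annuity of 132 payments, first payment at period 168.
Periodic rate r = 0.0375/12 per month; n is counted in months.
The ordinary-annuity PV formula values the stream one period before the first payment (period 167); discount that back 167 periods:
PV₀ = 100 × [1 − (1+r)^−132] / r × (1+r)^−167 = £6,415.55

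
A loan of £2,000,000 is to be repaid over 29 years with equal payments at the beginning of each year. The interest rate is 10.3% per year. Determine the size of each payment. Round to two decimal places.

Level annuity due; solve PV = PMT × [(1 − (1+r)^−n)/r] × (1+r) for PMT.
Periodic rate r = 0.103 per year.
With n = 29: PMT = 2,000,000 / ([(1 − (1+r)^−n)/r] × (1+r)) = £198,315.64

£198,315.64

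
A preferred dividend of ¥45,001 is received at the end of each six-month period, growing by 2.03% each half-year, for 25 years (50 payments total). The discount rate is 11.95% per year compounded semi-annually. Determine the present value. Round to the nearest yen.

¥969,551

Periodic rate r = 0.1195/2 per half-year; n is counted in half-years.
Growing ordinary annuity: PV = PMT₁ × [1 − ((1+g)/(1+r))^n] / (r − g) = 45,001 × [1 − ((1+0.0203)/(1+r))^50] / (r − 0.0203) = ¥969,551.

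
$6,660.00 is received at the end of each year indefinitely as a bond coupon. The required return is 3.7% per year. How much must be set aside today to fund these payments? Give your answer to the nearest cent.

Periodic rate r = 0.037 per year.
Level perpetuity: PV = PMT / r = 6,660 / (0.037) = $180,000.00.

$180,000.00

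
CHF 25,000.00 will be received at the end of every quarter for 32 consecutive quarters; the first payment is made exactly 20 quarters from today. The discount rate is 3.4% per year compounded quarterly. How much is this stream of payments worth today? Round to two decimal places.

Ordinary annuity of 32 payments, first payment at period 20.
Periodic rate r = 0.034/4 per quarter; n is counted in quarters.
The ordinary-annuity PV formula values the stream one period before the first payment (period 19); discount that back 19 periods:
PV₀ = 25,000 × [1 − (1+r)^−32] / r × (1+r)^−19 = CHF 594,183.84

CHF 594,183.84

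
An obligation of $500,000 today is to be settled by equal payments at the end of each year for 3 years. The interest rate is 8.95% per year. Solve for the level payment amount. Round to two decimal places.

$197,351.38

Level ordinary annuity; solve PV = PMT × [(1 − (1+r)^−n)/r] for PMT.
Periodic rate r = 0.0895 per year.
With n = 3: PMT = 500,000 / ([(1 − (1+r)^−n)/r]) = $197,351.38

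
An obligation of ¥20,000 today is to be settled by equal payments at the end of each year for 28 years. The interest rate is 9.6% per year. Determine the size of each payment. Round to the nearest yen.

¥2,080

Level ordinary annuity; solve PV = PMT × [(1 − (1+r)^−n)/r] for PMT.
Periodic rate r = 0.096 per year.
With n = 28: PMT = 20,000 / ([(1 − (1+r)^−n)/r]) = ¥2,080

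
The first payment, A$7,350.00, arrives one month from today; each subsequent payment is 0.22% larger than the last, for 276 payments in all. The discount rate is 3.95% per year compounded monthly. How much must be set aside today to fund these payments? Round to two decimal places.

Periodic rate r = 0.0395/12 per month; n is counted in months.
Growing ordinary annuity: PV = PMT₁ × [1 − ((1+g)/(1+r))^n] / (r − g) = 7,350 × [1 − ((1+0.0022)/(1+r))^276] / (r − 0.0022) = A$1,747,393.94.

A$1,747,393.94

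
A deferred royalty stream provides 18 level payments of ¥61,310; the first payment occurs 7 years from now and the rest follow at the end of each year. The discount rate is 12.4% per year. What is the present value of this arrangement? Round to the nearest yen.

¥215,292

Ordinary annuity of 18 payments, first payment at period 7.
Periodic rate r = 0.124 per year.
The ordinary-annuity PV formula values the stream one period before the first payment (period 6); discount that back 6 periods:
PV₀ = 61,310 × [1 − (1+r)^−18] / r × (1+r)^−6 = ¥215,292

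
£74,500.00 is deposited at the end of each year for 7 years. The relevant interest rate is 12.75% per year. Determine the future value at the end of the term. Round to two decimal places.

£769,197.75

This is an ordinary annuity: 7 deposits of £74,500.00 at the end of each year.
Periodic rate r = 0.1275 per year.
FV = PMT × [((1+r)^n − 1)/r] = 74,500 × [(1+r)^7 − 1] / r = £769,197.75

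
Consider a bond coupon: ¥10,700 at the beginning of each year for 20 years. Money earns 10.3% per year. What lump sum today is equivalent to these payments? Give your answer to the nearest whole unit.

This is an annuity due: 20 payments of ¥10,700 at the beginning of each year.
Periodic rate r = 0.103 per year.
PV = PMT × [(1 − (1+r)^−n)/r] × (1+r) = 10,700 × [1 − (1+r)^−20] / r × (1+r) = ¥98,454

¥98,454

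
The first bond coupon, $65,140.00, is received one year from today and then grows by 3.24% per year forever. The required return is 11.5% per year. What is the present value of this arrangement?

$788,619.85

Periodic rate r = 0.115 per year.
Growing perpetuity (Gordon): PV = PMT₁ / (r − g) = 65,140 / (r − 0.0324) = $788,619.85.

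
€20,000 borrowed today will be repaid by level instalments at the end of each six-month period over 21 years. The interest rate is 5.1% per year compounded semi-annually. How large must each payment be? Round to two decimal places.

Level ordinary annuity; solve PV = PMT × [(1 − (1+r)^−n)/r] for PMT.
Periodic rate r = 0.051/2 per half-year; n is counted in half-years.
With n = 42: PMT = 20,000 / ([(1 − (1+r)^−n)/r]) = €781.37

€781.37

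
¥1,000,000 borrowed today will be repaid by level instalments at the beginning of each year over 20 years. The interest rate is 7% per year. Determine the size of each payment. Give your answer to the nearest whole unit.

Level annuity due; solve PV = PMT × [(1 − (1+r)^−n)/r] × (1+r) for PMT.
Periodic rate r = 0.07 per year.
With n = 20: PMT = 1,000,000 / ([(1 − (1+r)^−n)/r] × (1+r)) = ¥88,218

¥88,218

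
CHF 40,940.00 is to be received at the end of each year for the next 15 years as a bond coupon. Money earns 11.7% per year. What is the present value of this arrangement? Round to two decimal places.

This is an ordinary annuity: 15 payments of CHF 40,940.00 at the end of each year.
Periodic rate r = 0.117 per year.
PV = PMT × [(1 − (1+r)^−n)/r] = 40,940 × [1 − (1+r)^−15] / r = CHF 283,362.03

CHF 283,362.03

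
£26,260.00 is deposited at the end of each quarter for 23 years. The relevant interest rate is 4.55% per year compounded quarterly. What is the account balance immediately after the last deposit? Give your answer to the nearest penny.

This is an ordinary annuity: 92 deposits of £26,260.00 at the end of each quarter.
Periodic rate r = 0.0455/4 per quarter; n is counted in quarters.
FV = PMT × [((1+r)^n − 1)/r] = 26,260 × [(1+r)^92 − 1] / r = £4,226,751.03

£4,226,751.03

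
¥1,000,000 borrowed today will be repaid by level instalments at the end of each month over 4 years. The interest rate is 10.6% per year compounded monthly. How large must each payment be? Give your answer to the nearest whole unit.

¥25,652

Level ordinary annuity; solve PV = PMT × [(1 − (1+r)^−n)/r] for PMT.
Periodic rate r = 0.106/12 per month; n is counted in months.
With n = 48: PMT = 1,000,000 / ([(1 − (1+r)^−n)/r]) = ¥25,652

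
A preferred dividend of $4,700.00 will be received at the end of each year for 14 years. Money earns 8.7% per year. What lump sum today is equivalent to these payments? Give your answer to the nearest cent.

This is an ordinary annuity: 14 payments of $4,700.00 at the end of each year.
Periodic rate r = 0.087 per year.
PV = PMT × [(1 − (1+r)^−n)/r] = 4,700 × [1 − (1+r)^−14] / r = $37,220.83

$37,220.83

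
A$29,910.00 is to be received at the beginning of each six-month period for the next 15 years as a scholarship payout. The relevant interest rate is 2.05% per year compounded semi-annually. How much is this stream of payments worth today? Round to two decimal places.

This is an annuity due: 30 payments of A$29,910.00 at the beginning of each six-month period.
Periodic rate r = 0.0205/2 per half-year; n is counted in half-years.
PV = PMT × [(1 − (1+r)^−n)/r] × (1+r) = 29,910 × [1 − (1+r)^−30] / r × (1+r) = A$776,979.73

A$776,979.73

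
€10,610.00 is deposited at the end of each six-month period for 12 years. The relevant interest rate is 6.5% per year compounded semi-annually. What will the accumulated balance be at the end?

€376,924.06

This is an ordinary annuity: 24 deposits of €10,610.00 at the end of each six-month period.
Periodic rate r = 0.065/2 per half-year; n is counted in half-years.
FV = PMT × [((1+r)^n − 1)/r] = 10,610 × [(1+r)^24 − 1] / r = €376,924.06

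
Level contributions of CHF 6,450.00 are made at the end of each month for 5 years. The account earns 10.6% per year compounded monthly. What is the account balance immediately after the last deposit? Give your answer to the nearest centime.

CHF 507,468.90

This is an ordinary annuity: 60 deposits of CHF 6,450.00 at the end of each month.
Periodic rate r = 0.106/12 per month; n is counted in months.
FV = PMT × [((1+r)^n − 1)/r] = 6,450 × [(1+r)^60 − 1] / r = CHF 507,468.90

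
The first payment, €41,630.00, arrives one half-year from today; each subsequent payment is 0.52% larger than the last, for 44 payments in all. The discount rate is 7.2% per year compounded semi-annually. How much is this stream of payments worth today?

Periodic rate r = 0.072/2 per half-year; n is counted in half-years.
Growing ordinary annuity: PV = PMT₁ × [1 − ((1+g)/(1+r))^n] / (r − g) = 41,630 × [1 − ((1+0.0052)/(1+r))^44] / (r − 0.0052) = €993,415.14.

€993,415.14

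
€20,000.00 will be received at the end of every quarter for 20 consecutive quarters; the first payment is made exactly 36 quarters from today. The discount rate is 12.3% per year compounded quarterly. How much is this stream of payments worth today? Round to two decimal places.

€102,373.04

Ordinary annuity of 20 payments, first payment at period 36.
Periodic rate r = 0.123/4 per quarter; n is counted in quarters.
The ordinary-annuity PV formula values the stream one period before the first payment (period 35); discount that back 35 periods:
PV₀ = 20,000 × [1 − (1+r)^−20] / r × (1+r)^−35 = €102,373.04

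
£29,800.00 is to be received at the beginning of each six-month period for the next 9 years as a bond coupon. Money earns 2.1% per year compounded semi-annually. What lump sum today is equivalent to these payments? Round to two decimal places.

This is an annuity due: 18 payments of £29,800.00 at the beginning of each six-month period.
Periodic rate r = 0.021/2 per half-year; n is counted in half-years.
PV = PMT × [(1 − (1+r)^−n)/r] × (1+r) = 29,800 × [1 − (1+r)^−18] / r × (1+r) = £491,549.86

£491,549.86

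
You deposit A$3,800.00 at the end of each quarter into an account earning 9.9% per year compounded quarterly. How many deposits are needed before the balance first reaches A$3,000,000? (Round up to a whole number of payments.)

124 payments

Periodic rate r = 0.099/4 per quarter; n is counted in quarters.
Ordinary annuity FV: 3,000,000 = 3,800 × [((1+r)^n − 1)/r].
(1+r)^n = 1 + 3,000,000 × r / 3,800, so n = ln(1 + 3,000,000·r/3,800) / ln(1+r) = 123.62.
Round up to a whole number of payments: n = 124.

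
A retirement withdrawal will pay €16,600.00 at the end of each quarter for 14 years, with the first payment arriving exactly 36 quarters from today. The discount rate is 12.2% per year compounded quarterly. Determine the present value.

Ordinary annuity of 56 payments, first payment at period 36.
Periodic rate r = 0.122/4 per quarter; n is counted in quarters.
The ordinary-annuity PV formula values the stream one period before the first payment (period 35); discount that back 35 periods:
PV₀ = 16,600 × [1 − (1+r)^−56] / r × (1+r)^−35 = €154,809.87

€154,809.87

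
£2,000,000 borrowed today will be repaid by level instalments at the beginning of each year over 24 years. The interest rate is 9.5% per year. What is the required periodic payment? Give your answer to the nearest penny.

Level annuity due; solve PV = PMT × [(1 − (1+r)^−n)/r] × (1+r) for PMT.
Periodic rate r = 0.095 per year.
With n = 24: PMT = 2,000,000 / ([(1 − (1+r)^−n)/r] × (1+r)) = £195,677.65

£195,677.65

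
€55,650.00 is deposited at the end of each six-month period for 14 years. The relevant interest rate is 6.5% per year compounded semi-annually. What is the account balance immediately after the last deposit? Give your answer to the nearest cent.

€2,480,486.03

This is an ordinary annuity: 28 deposits of €55,650.00 at the end of each six-month period.
Periodic rate r = 0.065/2 per half-year; n is counted in half-years.
FV = PMT × [((1+r)^n − 1)/r] = 55,650 × [(1+r)^28 − 1] / r = €2,480,486.03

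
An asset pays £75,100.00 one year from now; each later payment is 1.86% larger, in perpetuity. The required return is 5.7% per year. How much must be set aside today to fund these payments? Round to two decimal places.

£1,955,729.17

Periodic rate r = 0.057 per year.
Growing perpetuity (Gordon): PV = PMT₁ / (r − g) = 75,100 / (r − 0.0186) = £1,955,729.17.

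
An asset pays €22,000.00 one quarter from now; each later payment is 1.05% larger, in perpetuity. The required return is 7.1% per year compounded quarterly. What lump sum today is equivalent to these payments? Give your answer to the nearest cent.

€3,034,482.76

Periodic rate r = 0.071/4 per quarter.
Growing perpetuity (Gordon): PV = PMT₁ / (r − g) = 22,000 / (r − 0.0105) = €3,034,482.76.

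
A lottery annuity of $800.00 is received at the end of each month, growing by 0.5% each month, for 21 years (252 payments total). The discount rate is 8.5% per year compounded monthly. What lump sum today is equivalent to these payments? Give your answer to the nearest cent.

$156,125.46

Periodic rate r = 0.085/12 per month; n is counted in months.
Growing ordinary annuity: PV = PMT₁ × [1 − ((1+g)/(1+r))^n] / (r − g) = 800 × [1 − ((1+0.005)/(1+r))^252] / (r − 0.005) = $156,125.46.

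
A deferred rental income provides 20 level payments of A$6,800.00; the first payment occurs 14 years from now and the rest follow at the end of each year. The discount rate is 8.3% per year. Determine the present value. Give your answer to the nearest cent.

A$23,159.85

Ordinary annuity of 20 payments, first payment at period 14.
Periodic rate r = 0.083 per year.
The ordinary-annuity PV formula values the stream one period before the first payment (period 13); discount that back 13 periods:
PV₀ = 6,800 × [1 − (1+r)^−20] / r × (1+r)^−13 = A$23,159.85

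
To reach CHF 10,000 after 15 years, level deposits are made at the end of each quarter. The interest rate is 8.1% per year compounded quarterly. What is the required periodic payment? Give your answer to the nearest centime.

Level ordinary annuity; solve FV = PMT × [((1+r)^n − 1)/r] for PMT.
Periodic rate r = 0.081/4 per quarter; n is counted in quarters.
With n = 60: PMT = 10,000 / ([((1+r)^n − 1)/r]) = CHF 86.92

CHF 86.92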